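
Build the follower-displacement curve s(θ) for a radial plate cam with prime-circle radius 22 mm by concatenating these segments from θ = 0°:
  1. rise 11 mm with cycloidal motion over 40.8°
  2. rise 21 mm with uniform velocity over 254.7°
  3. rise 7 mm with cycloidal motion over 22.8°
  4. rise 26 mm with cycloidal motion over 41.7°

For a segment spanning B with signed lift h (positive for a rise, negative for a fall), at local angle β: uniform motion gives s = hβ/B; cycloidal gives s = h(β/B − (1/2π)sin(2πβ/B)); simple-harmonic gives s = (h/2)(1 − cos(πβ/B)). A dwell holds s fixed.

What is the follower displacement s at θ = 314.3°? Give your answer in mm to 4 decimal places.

seg 1 [0°–40.8°] cycloidal, h=11: full span → s += 11 → s = 11.0000
seg 2 [40.8°–295.5°] uniform, h=21: full span → s += 21 → s = 32.0000
seg 3 [295.5°–318.3°] cycloidal, h=7: θ=314.3° here. β=18.8, B=22.8. 7·(0.8246 − sin(2π·0.8246)/(2π)) = 6.7660 → s = 38.7660

38.7660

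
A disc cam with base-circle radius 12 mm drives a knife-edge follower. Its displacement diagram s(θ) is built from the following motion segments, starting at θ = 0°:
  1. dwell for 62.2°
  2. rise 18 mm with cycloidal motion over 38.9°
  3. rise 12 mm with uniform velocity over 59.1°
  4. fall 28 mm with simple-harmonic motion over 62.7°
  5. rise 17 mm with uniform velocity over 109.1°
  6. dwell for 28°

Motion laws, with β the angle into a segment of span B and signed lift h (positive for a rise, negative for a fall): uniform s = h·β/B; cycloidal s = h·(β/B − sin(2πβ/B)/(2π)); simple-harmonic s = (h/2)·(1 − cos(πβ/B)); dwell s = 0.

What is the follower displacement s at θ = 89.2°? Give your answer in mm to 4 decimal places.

seg 1 [0°–62.2°] dwell: s stays 0.0000
seg 2 [62.2°–101.1°] cycloidal, h=18: θ=89.2° here. β=27, B=38.9. 18·(0.6941 − sin(2π·0.6941)/(2π)) = 15.1834 → s = 15.1834

15.1834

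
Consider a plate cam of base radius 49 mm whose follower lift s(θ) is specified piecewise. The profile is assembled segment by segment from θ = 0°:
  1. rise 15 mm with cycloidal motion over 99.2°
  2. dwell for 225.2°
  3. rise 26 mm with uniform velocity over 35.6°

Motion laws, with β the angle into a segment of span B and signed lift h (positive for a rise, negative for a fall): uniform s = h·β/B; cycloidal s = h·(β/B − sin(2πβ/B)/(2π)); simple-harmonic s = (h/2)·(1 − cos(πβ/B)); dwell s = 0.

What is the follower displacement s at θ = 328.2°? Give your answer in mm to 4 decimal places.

seg 1 [0°–99.2°] cycloidal, h=15: full span → s += 15 → s = 15.0000
seg 2 [99.2°–324.4°] dwell: s stays 15.0000
seg 3 [324.4°–360°] uniform, h=26: θ=328.2° here. β=3.8, B=35.6. 26·3.8/35.6 = 2.7753 → s = 17.7753

17.7753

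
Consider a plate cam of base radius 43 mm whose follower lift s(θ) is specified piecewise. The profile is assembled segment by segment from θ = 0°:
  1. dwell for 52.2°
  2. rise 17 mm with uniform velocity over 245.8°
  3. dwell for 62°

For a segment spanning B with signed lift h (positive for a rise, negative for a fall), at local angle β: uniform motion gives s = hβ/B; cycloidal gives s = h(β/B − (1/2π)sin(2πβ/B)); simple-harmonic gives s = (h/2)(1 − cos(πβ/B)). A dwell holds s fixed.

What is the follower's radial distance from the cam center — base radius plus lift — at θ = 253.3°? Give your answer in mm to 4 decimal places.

seg 1 [0°–52.2°] dwell: s stays 0.0000
seg 2 [52.2°–298°] uniform, h=17: θ=253.3° here. β=201.1, B=245.8. 17·201.1/245.8 = 13.9085 → s = 13.9085
radial distance = base radius + s = 43 + 13.9085 = 56.9085

56.9085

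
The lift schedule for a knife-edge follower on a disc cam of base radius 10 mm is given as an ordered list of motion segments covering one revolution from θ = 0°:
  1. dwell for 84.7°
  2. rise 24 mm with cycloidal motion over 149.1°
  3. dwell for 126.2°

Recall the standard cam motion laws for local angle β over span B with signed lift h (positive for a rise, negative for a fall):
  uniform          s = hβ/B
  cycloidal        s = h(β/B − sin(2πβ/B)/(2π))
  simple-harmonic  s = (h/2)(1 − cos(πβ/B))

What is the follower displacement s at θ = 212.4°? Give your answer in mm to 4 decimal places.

seg 1 [0°–84.7°] dwell: s stays 0.0000
seg 2 [84.7°–233.8°] cycloidal, h=24: θ=212.4° here. β=127.7, B=149.1. 24·(0.8565 − sin(2π·0.8565)/(2π)) = 23.5517 → s = 23.5517

23.5517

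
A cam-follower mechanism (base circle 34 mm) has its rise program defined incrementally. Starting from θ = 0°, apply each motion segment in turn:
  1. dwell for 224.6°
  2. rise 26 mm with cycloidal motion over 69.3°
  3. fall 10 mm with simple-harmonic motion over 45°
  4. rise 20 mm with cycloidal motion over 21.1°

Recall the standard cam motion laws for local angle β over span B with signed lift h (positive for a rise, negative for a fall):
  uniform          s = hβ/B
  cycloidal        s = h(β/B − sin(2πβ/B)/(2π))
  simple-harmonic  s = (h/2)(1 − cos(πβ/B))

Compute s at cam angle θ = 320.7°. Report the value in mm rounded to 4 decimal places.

seg 1 [0°–224.6°] dwell: s stays 0.0000
seg 2 [224.6°–293.9°] cycloidal, h=26: full span → s += 26 → s = 26.0000
seg 3 [293.9°–338.9°] simple-harmonic, h=-10: θ=320.7° here. β=26.8, B=45. -10/2·(1 − cos(π·0.5956)) = -6.4785 → s = 19.5215

19.5215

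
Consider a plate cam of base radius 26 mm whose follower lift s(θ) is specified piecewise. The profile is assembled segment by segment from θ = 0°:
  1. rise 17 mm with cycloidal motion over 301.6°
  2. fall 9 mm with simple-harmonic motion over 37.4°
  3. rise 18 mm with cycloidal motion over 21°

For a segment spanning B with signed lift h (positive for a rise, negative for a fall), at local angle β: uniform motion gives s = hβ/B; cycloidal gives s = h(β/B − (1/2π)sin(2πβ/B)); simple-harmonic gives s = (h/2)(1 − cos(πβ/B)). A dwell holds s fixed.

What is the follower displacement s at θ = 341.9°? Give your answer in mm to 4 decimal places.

seg 1 [0°–301.6°] cycloidal, h=17: full span → s += 17 → s = 17.0000
seg 2 [301.6°–339°] simple-harmonic, h=-9: full span → s += -9 → s = 8.0000
seg 3 [339°–360°] cycloidal, h=18: θ=341.9° here. β=2.9, B=21. 18·(0.1381 − sin(2π·0.1381)/(2π)) = 0.3004 → s = 8.3004

8.3004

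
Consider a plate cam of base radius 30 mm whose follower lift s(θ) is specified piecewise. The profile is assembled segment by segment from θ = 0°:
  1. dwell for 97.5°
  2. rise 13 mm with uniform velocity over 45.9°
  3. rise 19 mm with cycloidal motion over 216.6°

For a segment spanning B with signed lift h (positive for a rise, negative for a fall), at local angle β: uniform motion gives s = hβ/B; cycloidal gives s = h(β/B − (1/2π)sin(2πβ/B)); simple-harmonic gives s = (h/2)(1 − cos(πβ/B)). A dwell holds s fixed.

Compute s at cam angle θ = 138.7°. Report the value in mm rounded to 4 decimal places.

seg 1 [0°–97.5°] dwell: s stays 0.0000
seg 2 [97.5°–143.4°] uniform, h=13: θ=138.7° here. β=41.2, B=45.9. 13·41.2/45.9 = 11.6688 → s = 11.6688

11.6688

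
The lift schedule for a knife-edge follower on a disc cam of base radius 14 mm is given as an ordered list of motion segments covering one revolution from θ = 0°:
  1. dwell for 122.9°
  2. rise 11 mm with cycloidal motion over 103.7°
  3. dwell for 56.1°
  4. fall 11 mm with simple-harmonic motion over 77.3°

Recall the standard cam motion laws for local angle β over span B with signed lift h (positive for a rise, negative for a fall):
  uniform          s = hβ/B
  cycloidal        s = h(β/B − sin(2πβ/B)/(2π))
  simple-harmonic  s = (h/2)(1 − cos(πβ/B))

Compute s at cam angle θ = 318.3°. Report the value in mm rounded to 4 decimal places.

seg 1 [0°–122.9°] dwell: s stays 0.0000
seg 2 [122.9°–226.6°] cycloidal, h=11: full span → s += 11 → s = 11.0000
seg 3 [226.6°–282.7°] dwell: s stays 11.0000
seg 4 [282.7°–360°] simple-harmonic, h=-11: θ=318.3° here. β=35.6, B=77.3. -11/2·(1 − cos(π·0.4605)) = -4.8200 → s = 6.1800

6.1800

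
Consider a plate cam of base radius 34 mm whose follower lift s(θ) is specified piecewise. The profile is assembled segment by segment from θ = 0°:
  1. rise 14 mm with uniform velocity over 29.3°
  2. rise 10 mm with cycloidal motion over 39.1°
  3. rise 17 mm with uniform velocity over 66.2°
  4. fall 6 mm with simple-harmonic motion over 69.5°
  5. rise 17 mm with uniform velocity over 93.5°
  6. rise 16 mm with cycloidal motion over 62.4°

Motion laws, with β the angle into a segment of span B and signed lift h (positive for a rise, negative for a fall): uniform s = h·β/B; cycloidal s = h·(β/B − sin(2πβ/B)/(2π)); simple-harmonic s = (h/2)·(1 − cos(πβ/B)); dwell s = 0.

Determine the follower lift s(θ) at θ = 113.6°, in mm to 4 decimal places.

seg 1 [0°–29.3°] uniform, h=14: full span → s += 14 → s = 14.0000
seg 2 [29.3°–68.4°] cycloidal, h=10: full span → s += 10 → s = 24.0000
seg 3 [68.4°–134.6°] uniform, h=17: θ=113.6° here. β=45.2, B=66.2. 17·45.2/66.2 = 11.6073 → s = 35.6073

35.6073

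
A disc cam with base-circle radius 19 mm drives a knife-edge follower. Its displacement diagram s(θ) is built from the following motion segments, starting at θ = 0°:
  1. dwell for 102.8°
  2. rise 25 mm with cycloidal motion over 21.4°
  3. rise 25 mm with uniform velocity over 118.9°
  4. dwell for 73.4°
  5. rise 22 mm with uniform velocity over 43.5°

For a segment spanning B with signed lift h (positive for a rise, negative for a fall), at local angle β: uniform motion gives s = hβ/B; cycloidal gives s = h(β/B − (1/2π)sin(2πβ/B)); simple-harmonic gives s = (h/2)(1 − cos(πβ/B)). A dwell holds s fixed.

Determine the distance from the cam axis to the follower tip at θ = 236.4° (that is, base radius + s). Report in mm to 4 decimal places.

seg 1 [0°–102.8°] dwell: s stays 0.0000
seg 2 [102.8°–124.2°] cycloidal, h=25: full span → s += 25 → s = 25.0000
seg 3 [124.2°–243.1°] uniform, h=25: θ=236.4° here. β=112.2, B=118.9. 25·112.2/118.9 = 23.5913 → s = 48.5913
radial distance = base radius + s = 19 + 48.5913 = 67.5913

67.5913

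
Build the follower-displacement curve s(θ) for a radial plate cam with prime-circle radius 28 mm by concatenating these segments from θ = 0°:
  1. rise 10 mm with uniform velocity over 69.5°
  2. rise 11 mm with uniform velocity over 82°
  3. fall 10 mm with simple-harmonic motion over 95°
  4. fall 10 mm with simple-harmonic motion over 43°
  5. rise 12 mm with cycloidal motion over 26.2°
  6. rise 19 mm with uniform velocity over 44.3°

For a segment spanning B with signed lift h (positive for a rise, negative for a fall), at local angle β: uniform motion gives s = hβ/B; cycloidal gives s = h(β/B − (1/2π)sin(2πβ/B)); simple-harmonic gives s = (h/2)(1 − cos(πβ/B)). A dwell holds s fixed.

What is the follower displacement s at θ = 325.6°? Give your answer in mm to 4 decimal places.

seg 1 [0°–69.5°] uniform, h=10: full span → s += 10 → s = 10.0000
seg 2 [69.5°–151.5°] uniform, h=11: full span → s += 11 → s = 21.0000
seg 3 [151.5°–246.5°] simple-harmonic, h=-10: full span → s += -10 → s = 11.0000
seg 4 [246.5°–289.5°] simple-harmonic, h=-10: full span → s += -10 → s = 1.0000
seg 5 [289.5°–315.7°] cycloidal, h=12: full span → s += 12 → s = 13.0000
seg 6 [315.7°–360°] uniform, h=19: θ=325.6° here. β=9.9, B=44.3. 19·9.9/44.3 = 4.2460 → s = 17.2460

17.2460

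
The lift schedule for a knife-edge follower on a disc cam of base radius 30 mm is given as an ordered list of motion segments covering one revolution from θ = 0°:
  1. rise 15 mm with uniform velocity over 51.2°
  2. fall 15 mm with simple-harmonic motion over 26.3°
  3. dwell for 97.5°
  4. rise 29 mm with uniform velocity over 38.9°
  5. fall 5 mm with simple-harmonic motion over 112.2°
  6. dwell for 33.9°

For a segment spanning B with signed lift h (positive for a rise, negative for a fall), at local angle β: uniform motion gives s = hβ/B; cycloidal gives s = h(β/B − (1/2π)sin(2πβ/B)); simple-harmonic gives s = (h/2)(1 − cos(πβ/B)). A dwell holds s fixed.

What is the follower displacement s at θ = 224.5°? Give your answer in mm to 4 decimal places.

seg 1 [0°–51.2°] uniform, h=15: full span → s += 15 → s = 15.0000
seg 2 [51.2°–77.5°] simple-harmonic, h=-15: full span → s += -15 → s = 0.0000
seg 3 [77.5°–175°] dwell: s stays 0.0000
seg 4 [175°–213.9°] uniform, h=29: full span → s += 29 → s = 29.0000
seg 5 [213.9°–326.1°] simple-harmonic, h=-5: θ=224.5° here. β=10.6, B=112.2. -5/2·(1 − cos(π·0.0945)) = -0.1093 → s = 28.8907

28.8907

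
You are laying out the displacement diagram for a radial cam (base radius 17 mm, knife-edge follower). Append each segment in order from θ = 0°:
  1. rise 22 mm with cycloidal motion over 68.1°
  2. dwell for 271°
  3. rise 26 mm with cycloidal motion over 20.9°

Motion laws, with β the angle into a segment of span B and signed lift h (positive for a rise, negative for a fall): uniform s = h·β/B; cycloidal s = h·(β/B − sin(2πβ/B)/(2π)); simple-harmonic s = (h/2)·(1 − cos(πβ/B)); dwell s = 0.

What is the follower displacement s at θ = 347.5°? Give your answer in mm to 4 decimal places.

seg 1 [0°–68.1°] cycloidal, h=22: full span → s += 22 → s = 22.0000
seg 2 [68.1°–339.1°] dwell: s stays 22.0000
seg 3 [339.1°–360°] cycloidal, h=26: θ=347.5° here. β=8.4, B=20.9. 26·(0.4019 − sin(2π·0.4019)/(2π)) = 8.0579 → s = 30.0579

30.0579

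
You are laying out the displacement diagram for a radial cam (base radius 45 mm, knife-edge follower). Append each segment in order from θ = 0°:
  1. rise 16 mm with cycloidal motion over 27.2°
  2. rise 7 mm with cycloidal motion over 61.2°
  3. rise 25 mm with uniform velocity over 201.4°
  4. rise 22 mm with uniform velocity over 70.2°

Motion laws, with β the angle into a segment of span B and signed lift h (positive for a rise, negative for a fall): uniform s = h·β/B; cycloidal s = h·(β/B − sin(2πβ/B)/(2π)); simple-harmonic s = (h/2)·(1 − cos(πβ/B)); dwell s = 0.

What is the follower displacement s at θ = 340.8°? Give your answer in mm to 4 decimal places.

seg 1 [0°–27.2°] cycloidal, h=16: full span → s += 16 → s = 16.0000
seg 2 [27.2°–88.4°] cycloidal, h=7: full span → s += 7 → s = 23.0000
seg 3 [88.4°–289.8°] uniform, h=25: full span → s += 25 → s = 48.0000
seg 4 [289.8°–360°] uniform, h=22: θ=340.8° here. β=51, B=70.2. 22·51/70.2 = 15.9829 → s = 63.9829

63.9829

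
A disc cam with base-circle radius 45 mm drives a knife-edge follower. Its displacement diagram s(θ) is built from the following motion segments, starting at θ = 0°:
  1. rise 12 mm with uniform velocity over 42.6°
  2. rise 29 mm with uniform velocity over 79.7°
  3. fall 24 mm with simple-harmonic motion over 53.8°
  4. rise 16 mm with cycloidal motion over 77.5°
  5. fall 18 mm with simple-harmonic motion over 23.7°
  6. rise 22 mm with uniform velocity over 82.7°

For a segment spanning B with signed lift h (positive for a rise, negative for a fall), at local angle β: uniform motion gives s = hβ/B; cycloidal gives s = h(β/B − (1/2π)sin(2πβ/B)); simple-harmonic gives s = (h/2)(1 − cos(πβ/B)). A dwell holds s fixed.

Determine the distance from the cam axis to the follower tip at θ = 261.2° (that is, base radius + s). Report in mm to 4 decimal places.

seg 1 [0°–42.6°] uniform, h=12: full span → s += 12 → s = 12.0000
seg 2 [42.6°–122.3°] uniform, h=29: full span → s += 29 → s = 41.0000
seg 3 [122.3°–176.1°] simple-harmonic, h=-24: full span → s += -24 → s = 17.0000
seg 4 [176.1°–253.6°] cycloidal, h=16: full span → s += 16 → s = 33.0000
seg 5 [253.6°–277.3°] simple-harmonic, h=-18: θ=261.2° here. β=7.6, B=23.7. -18/2·(1 − cos(π·0.3207)) = -4.1937 → s = 28.8063
radial distance = base radius + s = 45 + 28.8063 = 73.8063

73.8063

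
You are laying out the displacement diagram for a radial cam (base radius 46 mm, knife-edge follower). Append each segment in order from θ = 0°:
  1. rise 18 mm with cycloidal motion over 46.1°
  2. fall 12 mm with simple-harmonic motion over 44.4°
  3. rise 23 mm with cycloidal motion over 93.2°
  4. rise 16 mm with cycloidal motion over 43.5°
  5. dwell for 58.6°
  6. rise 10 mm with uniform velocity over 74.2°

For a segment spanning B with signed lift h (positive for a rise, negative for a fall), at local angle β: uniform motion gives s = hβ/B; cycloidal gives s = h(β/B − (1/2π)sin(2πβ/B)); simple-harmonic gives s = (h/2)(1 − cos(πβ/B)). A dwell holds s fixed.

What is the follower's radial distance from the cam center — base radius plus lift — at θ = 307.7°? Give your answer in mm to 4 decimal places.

seg 1 [0°–46.1°] cycloidal, h=18: full span → s += 18 → s = 18.0000
seg 2 [46.1°–90.5°] simple-harmonic, h=-12: full span → s += -12 → s = 6.0000
seg 3 [90.5°–183.7°] cycloidal, h=23: full span → s += 23 → s = 29.0000
seg 4 [183.7°–227.2°] cycloidal, h=16: full span → s += 16 → s = 45.0000
seg 5 [227.2°–285.8°] dwell: s stays 45.0000
seg 6 [285.8°–360°] uniform, h=10: θ=307.7° here. β=21.9, B=74.2. 10·21.9/74.2 = 2.9515 → s = 47.9515
radial distance = base radius + s = 46 + 47.9515 = 93.9515

93.9515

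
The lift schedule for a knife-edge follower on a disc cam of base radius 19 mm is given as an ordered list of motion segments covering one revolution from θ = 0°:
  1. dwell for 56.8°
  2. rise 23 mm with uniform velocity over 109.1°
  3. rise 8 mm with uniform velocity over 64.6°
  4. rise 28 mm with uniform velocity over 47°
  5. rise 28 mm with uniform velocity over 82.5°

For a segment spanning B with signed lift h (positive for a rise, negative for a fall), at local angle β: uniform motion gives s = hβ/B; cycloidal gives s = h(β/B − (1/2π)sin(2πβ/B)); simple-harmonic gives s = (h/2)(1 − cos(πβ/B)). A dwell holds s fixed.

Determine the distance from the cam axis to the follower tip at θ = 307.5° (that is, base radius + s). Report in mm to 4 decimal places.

seg 1 [0°–56.8°] dwell: s stays 0.0000
seg 2 [56.8°–165.9°] uniform, h=23: full span → s += 23 → s = 23.0000
seg 3 [165.9°–230.5°] uniform, h=8: full span → s += 8 → s = 31.0000
seg 4 [230.5°–277.5°] uniform, h=28: full span → s += 28 → s = 59.0000
seg 5 [277.5°–360°] uniform, h=28: θ=307.5° here. β=30, B=82.5. 28·30/82.5 = 10.1818 → s = 69.1818
radial distance = base radius + s = 19 + 69.1818 = 88.1818

88.1818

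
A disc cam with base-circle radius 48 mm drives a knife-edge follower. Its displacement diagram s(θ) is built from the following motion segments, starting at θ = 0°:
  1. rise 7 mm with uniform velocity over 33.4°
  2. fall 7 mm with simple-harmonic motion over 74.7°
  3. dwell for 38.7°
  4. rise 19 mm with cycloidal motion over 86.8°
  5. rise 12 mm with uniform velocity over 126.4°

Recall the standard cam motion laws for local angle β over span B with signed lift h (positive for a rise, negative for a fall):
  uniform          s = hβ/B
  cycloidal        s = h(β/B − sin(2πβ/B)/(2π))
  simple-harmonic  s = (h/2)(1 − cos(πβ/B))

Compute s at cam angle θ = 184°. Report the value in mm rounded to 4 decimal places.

seg 1 [0°–33.4°] uniform, h=7: full span → s += 7 → s = 7.0000
seg 2 [33.4°–108.1°] simple-harmonic, h=-7: full span → s += -7 → s = 0.0000
seg 3 [108.1°–146.8°] dwell: s stays 0.0000
seg 4 [146.8°–233.6°] cycloidal, h=19: θ=184° here. β=37.2, B=86.8. 19·(0.4286 − sin(2π·0.4286)/(2π)) = 6.8308 → s = 6.8308

6.8308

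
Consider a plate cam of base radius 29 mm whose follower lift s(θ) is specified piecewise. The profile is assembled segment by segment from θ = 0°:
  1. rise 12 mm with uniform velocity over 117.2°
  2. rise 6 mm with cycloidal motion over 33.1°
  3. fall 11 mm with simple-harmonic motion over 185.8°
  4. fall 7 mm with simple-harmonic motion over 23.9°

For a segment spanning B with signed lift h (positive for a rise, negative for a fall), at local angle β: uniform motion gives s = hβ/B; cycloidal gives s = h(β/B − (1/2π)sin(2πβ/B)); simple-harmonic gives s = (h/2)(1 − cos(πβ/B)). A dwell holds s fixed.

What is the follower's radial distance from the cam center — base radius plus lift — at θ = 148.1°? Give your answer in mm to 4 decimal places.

seg 1 [0°–117.2°] uniform, h=12: full span → s += 12 → s = 12.0000
seg 2 [117.2°–150.3°] cycloidal, h=6: θ=148.1° here. β=30.9, B=33.1. 6·(0.9335 − sin(2π·0.9335)/(2π)) = 5.9885 → s = 17.9885
radial distance = base radius + s = 29 + 17.9885 = 46.9885

46.9885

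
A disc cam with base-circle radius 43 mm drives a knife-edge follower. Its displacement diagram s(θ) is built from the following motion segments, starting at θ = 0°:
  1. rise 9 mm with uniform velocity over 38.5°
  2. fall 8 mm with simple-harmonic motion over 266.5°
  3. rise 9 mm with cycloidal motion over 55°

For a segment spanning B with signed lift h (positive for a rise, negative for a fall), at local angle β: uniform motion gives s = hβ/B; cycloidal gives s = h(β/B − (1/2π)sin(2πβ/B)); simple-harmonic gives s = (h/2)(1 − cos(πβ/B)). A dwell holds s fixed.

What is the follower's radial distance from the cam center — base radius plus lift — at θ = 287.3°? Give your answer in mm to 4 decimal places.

seg 1 [0°–38.5°] uniform, h=9: full span → s += 9 → s = 9.0000
seg 2 [38.5°–305°] simple-harmonic, h=-8: θ=287.3° here. β=248.8, B=266.5. -8/2·(1 − cos(π·0.9336)) = -7.9132 → s = 1.0868
radial distance = base radius + s = 43 + 1.0868 = 44.0868

44.0868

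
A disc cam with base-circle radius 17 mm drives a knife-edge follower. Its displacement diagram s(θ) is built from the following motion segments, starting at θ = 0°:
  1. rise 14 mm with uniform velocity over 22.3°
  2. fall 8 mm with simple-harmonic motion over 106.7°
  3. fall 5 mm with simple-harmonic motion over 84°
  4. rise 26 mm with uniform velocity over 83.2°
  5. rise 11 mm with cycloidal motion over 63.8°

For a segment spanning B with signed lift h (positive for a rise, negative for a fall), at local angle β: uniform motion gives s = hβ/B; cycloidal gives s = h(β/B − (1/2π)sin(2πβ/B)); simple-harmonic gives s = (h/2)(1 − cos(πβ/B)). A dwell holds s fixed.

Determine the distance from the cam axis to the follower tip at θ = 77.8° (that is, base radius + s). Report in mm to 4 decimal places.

seg 1 [0°–22.3°] uniform, h=14: full span → s += 14 → s = 14.0000
seg 2 [22.3°–129°] simple-harmonic, h=-8: θ=77.8° here. β=55.5, B=106.7. -8/2·(1 − cos(π·0.5201)) = -4.2530 → s = 9.7470
radial distance = base radius + s = 17 + 9.7470 = 26.7470

26.7470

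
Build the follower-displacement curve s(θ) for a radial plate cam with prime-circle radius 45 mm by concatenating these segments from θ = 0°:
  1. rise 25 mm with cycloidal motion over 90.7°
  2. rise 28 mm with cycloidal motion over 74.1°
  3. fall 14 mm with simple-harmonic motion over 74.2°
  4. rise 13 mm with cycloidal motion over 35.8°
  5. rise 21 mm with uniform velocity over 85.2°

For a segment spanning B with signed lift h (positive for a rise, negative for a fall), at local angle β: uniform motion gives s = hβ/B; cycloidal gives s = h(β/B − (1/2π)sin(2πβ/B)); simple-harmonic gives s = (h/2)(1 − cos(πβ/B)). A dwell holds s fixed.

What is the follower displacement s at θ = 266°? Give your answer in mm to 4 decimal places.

seg 1 [0°–90.7°] cycloidal, h=25: full span → s += 25 → s = 25.0000
seg 2 [90.7°–164.8°] cycloidal, h=28: full span → s += 28 → s = 53.0000
seg 3 [164.8°–239°] simple-harmonic, h=-14: full span → s += -14 → s = 39.0000
seg 4 [239°–274.8°] cycloidal, h=13: θ=266° here. β=27, B=35.8. 13·(0.7542 − sin(2π·0.7542)/(2π)) = 11.8728 → s = 50.8728

50.8728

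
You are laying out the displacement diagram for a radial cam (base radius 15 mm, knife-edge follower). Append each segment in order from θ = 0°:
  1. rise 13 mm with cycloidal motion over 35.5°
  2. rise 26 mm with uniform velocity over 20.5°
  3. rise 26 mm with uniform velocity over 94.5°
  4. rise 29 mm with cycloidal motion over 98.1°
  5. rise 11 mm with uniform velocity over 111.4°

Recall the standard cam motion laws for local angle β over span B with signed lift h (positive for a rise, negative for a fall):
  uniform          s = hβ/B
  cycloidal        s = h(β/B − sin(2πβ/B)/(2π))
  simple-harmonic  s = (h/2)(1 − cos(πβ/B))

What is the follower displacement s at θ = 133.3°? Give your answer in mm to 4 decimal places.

seg 1 [0°–35.5°] cycloidal, h=13: full span → s += 13 → s = 13.0000
seg 2 [35.5°–56°] uniform, h=26: full span → s += 26 → s = 39.0000
seg 3 [56°–150.5°] uniform, h=26: θ=133.3° here. β=77.3, B=94.5. 26·77.3/94.5 = 21.2677 → s = 60.2677

60.2677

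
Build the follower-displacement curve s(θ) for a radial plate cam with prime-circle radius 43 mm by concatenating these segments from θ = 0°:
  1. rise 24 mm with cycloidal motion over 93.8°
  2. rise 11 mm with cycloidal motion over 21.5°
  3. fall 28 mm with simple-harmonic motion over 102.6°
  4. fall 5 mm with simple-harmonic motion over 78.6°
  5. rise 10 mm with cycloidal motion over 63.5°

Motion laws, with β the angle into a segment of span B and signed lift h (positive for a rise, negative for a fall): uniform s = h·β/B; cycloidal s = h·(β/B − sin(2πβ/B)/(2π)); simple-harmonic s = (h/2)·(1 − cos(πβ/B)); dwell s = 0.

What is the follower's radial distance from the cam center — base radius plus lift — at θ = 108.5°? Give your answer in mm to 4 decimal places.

seg 1 [0°–93.8°] cycloidal, h=24: full span → s += 24 → s = 24.0000
seg 2 [93.8°–115.3°] cycloidal, h=11: θ=108.5° here. β=14.7, B=21.5. 11·(0.6837 − sin(2π·0.6837)/(2π)) = 9.1220 → s = 33.1220
radial distance = base radius + s = 43 + 33.1220 = 76.1220

76.1220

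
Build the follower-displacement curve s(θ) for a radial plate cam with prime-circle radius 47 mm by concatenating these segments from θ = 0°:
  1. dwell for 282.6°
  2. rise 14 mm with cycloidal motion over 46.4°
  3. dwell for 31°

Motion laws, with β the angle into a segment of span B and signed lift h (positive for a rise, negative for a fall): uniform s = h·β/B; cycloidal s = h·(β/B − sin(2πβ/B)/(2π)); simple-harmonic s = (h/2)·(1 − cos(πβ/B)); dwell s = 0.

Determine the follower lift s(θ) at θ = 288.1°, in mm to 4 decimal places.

seg 1 [0°–282.6°] dwell: s stays 0.0000
seg 2 [282.6°–329°] cycloidal, h=14: θ=288.1° here. β=5.5, B=46.4. 14·(0.1185 − sin(2π·0.1185)/(2π)) = 0.1492 → s = 0.1492

0.1492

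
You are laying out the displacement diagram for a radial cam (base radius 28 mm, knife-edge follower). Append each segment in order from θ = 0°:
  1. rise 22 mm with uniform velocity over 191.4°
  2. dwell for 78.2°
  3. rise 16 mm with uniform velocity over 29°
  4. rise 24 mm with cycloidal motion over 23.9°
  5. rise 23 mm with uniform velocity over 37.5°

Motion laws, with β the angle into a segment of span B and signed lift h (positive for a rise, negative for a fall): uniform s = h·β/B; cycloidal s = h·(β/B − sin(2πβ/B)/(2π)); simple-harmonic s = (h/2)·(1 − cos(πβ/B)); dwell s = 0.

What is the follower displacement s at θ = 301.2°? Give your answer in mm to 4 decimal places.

seg 1 [0°–191.4°] uniform, h=22: full span → s += 22 → s = 22.0000
seg 2 [191.4°–269.6°] dwell: s stays 22.0000
seg 3 [269.6°–298.6°] uniform, h=16: full span → s += 16 → s = 38.0000
seg 4 [298.6°–322.5°] cycloidal, h=24: θ=301.2° here. β=2.6, B=23.9. 24·(0.1088 − sin(2π·0.1088)/(2π)) = 0.1986 → s = 38.1986

38.1986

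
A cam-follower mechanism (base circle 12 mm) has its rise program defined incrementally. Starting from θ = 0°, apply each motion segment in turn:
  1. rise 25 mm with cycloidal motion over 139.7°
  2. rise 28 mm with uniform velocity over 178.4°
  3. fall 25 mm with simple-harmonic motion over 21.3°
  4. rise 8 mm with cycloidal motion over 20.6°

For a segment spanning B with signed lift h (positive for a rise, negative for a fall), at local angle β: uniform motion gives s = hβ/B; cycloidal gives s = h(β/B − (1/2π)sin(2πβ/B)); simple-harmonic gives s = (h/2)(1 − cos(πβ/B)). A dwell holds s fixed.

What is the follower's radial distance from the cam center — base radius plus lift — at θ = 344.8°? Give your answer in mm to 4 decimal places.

seg 1 [0°–139.7°] cycloidal, h=25: full span → s += 25 → s = 25.0000
seg 2 [139.7°–318.1°] uniform, h=28: full span → s += 28 → s = 53.0000
seg 3 [318.1°–339.4°] simple-harmonic, h=-25: full span → s += -25 → s = 28.0000
seg 4 [339.4°–360°] cycloidal, h=8: θ=344.8° here. β=5.4, B=20.6. 8·(0.2621 − sin(2π·0.2621)/(2π)) = 0.8275 → s = 28.8275
radial distance = base radius + s = 12 + 28.8275 = 40.8275

40.8275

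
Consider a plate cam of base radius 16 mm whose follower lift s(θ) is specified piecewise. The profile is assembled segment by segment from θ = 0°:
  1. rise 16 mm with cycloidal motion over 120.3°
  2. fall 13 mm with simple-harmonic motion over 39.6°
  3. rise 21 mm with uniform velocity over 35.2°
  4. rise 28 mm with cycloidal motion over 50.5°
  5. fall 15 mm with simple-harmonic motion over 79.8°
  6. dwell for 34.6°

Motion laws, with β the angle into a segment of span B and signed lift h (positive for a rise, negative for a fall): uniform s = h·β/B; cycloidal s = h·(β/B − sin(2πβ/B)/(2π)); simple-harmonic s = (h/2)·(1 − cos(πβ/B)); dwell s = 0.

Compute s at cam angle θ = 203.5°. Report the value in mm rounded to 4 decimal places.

seg 1 [0°–120.3°] cycloidal, h=16: full span → s += 16 → s = 16.0000
seg 2 [120.3°–159.9°] simple-harmonic, h=-13: full span → s += -13 → s = 3.0000
seg 3 [159.9°–195.1°] uniform, h=21: full span → s += 21 → s = 24.0000
seg 4 [195.1°–245.6°] cycloidal, h=28: θ=203.5° here. β=8.4, B=50.5. 28·(0.1663 − sin(2π·0.1663)/(2π)) = 0.8028 → s = 24.8028

24.8028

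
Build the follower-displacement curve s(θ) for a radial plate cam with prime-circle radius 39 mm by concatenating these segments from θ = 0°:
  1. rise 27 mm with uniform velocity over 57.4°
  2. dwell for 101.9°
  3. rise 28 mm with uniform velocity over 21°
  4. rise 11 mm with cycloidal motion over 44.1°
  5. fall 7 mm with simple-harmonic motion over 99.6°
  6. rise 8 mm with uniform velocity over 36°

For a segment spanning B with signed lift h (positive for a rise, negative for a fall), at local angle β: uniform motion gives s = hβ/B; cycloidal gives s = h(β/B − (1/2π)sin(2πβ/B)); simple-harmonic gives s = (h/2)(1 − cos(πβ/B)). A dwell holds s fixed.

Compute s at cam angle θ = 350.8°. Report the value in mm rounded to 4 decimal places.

seg 1 [0°–57.4°] uniform, h=27: full span → s += 27 → s = 27.0000
seg 2 [57.4°–159.3°] dwell: s stays 27.0000
seg 3 [159.3°–180.3°] uniform, h=28: full span → s += 28 → s = 55.0000
seg 4 [180.3°–224.4°] cycloidal, h=11: full span → s += 11 → s = 66.0000
seg 5 [224.4°–324°] simple-harmonic, h=-7: full span → s += -7 → s = 59.0000
seg 6 [324°–360°] uniform, h=8: θ=350.8° here. β=26.8, B=36. 8·26.8/36 = 5.9556 → s = 64.9556

64.9556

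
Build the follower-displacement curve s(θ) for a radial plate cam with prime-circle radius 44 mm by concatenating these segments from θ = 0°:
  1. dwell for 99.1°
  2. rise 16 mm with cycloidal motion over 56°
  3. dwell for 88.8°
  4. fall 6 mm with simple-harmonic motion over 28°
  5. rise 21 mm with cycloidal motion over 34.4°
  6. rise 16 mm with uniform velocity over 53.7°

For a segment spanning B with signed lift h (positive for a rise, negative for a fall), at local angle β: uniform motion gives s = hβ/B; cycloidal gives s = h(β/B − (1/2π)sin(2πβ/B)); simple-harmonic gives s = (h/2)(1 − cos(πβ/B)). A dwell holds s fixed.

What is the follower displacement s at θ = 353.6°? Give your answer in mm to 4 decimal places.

seg 1 [0°–99.1°] dwell: s stays 0.0000
seg 2 [99.1°–155.1°] cycloidal, h=16: full span → s += 16 → s = 16.0000
seg 3 [155.1°–243.9°] dwell: s stays 16.0000
seg 4 [243.9°–271.9°] simple-harmonic, h=-6: full span → s += -6 → s = 10.0000
seg 5 [271.9°–306.3°] cycloidal, h=21: full span → s += 21 → s = 31.0000
seg 6 [306.3°–360°] uniform, h=16: θ=353.6° here. β=47.3, B=53.7. 16·47.3/53.7 = 14.0931 → s = 45.0931

45.0931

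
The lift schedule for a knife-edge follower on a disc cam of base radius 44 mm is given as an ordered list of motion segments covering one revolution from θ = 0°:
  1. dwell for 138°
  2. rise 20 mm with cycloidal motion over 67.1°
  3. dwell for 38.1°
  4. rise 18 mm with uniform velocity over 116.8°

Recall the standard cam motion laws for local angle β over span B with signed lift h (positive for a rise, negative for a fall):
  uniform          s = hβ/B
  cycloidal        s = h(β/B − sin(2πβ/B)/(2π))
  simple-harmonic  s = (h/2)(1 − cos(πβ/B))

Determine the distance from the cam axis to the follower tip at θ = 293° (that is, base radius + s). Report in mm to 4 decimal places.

seg 1 [0°–138°] dwell: s stays 0.0000
seg 2 [138°–205.1°] cycloidal, h=20: full span → s += 20 → s = 20.0000
seg 3 [205.1°–243.2°] dwell: s stays 20.0000
seg 4 [243.2°–360°] uniform, h=18: θ=293° here. β=49.8, B=116.8. 18·49.8/116.8 = 7.6747 → s = 27.6747
radial distance = base radius + s = 44 + 27.6747 = 71.6747

71.6747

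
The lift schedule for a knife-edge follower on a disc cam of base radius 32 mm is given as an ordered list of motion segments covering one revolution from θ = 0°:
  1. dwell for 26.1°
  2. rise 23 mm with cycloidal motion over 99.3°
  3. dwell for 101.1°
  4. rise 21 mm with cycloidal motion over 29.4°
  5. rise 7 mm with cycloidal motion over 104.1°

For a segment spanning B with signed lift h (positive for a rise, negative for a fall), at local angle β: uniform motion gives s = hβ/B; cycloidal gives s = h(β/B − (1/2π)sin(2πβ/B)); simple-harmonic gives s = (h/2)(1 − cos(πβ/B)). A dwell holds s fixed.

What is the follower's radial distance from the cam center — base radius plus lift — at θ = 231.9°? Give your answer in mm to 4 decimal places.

seg 1 [0°–26.1°] dwell: s stays 0.0000
seg 2 [26.1°–125.4°] cycloidal, h=23: full span → s += 23 → s = 23.0000
seg 3 [125.4°–226.5°] dwell: s stays 23.0000
seg 4 [226.5°–255.9°] cycloidal, h=21: θ=231.9° here. β=5.4, B=29.4. 21·(0.1837 − sin(2π·0.1837)/(2π)) = 0.8009 → s = 23.8009
radial distance = base radius + s = 32 + 23.8009 = 55.8009

55.8009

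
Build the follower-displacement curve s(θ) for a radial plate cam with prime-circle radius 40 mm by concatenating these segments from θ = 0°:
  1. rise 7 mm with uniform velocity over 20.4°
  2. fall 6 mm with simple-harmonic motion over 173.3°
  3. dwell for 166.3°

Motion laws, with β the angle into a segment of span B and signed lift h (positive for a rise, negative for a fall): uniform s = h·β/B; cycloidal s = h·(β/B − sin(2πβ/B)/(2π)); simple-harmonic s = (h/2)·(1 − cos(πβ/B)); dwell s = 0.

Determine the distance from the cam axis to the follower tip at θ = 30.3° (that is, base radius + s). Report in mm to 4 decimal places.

seg 1 [0°–20.4°] uniform, h=7: full span → s += 7 → s = 7.0000
seg 2 [20.4°–193.7°] simple-harmonic, h=-6: θ=30.3° here. β=9.9, B=173.3. -6/2·(1 − cos(π·0.0571)) = -0.0482 → s = 6.9518
radial distance = base radius + s = 40 + 6.9518 = 46.9518

46.9518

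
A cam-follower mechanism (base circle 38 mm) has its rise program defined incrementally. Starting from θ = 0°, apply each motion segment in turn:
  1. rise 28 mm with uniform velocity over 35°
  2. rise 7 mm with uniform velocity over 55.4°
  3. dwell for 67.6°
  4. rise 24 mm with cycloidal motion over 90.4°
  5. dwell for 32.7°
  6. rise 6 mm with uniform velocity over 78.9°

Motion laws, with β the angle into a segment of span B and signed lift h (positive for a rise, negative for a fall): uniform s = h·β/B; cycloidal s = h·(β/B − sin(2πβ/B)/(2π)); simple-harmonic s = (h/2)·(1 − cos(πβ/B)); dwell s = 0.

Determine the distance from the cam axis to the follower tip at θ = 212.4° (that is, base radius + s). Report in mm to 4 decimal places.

seg 1 [0°–35°] uniform, h=28: full span → s += 28 → s = 28.0000
seg 2 [35°–90.4°] uniform, h=7: full span → s += 7 → s = 35.0000
seg 3 [90.4°–158°] dwell: s stays 35.0000
seg 4 [158°–248.4°] cycloidal, h=24: θ=212.4° here. β=54.4, B=90.4. 24·(0.6018 − sin(2π·0.6018)/(2π)) = 16.7219 → s = 51.7219
radial distance = base radius + s = 38 + 51.7219 = 89.7219

89.7219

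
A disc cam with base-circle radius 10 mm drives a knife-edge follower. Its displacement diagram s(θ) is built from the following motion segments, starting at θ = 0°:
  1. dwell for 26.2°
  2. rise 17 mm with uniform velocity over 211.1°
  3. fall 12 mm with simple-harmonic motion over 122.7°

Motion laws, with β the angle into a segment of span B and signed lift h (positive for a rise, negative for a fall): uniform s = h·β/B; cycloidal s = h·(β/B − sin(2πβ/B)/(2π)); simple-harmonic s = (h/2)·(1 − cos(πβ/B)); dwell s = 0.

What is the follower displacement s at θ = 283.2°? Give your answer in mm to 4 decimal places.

seg 1 [0°–26.2°] dwell: s stays 0.0000
seg 2 [26.2°–237.3°] uniform, h=17: full span → s += 17 → s = 17.0000
seg 3 [237.3°–360°] simple-harmonic, h=-12: θ=283.2° here. β=45.9, B=122.7. -12/2·(1 − cos(π·0.3741)) = -3.6879 → s = 13.3121

13.3121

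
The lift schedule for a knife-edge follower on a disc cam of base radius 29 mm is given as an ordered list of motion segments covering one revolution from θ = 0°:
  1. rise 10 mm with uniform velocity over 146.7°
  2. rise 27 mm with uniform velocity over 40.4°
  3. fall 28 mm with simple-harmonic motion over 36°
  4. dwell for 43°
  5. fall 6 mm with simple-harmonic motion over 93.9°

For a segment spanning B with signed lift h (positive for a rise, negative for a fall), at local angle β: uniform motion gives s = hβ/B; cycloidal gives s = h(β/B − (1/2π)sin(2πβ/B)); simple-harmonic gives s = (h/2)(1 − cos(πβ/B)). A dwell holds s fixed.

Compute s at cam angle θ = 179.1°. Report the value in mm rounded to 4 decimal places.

seg 1 [0°–146.7°] uniform, h=10: full span → s += 10 → s = 10.0000
seg 2 [146.7°–187.1°] uniform, h=27: θ=179.1° here. β=32.4, B=40.4. 27·32.4/40.4 = 21.6535 → s = 31.6535

31.6535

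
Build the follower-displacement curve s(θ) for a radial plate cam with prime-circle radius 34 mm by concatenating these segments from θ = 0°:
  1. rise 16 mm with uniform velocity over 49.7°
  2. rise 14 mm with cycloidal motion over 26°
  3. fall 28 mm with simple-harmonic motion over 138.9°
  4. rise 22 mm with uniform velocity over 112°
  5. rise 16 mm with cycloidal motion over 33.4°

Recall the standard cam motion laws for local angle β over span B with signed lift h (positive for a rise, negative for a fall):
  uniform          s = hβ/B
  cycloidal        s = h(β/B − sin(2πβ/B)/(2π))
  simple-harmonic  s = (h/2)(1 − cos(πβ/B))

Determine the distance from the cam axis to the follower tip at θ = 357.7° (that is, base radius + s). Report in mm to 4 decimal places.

seg 1 [0°–49.7°] uniform, h=16: full span → s += 16 → s = 16.0000
seg 2 [49.7°–75.7°] cycloidal, h=14: full span → s += 14 → s = 30.0000
seg 3 [75.7°–214.6°] simple-harmonic, h=-28: full span → s += -28 → s = 2.0000
seg 4 [214.6°–326.6°] uniform, h=22: full span → s += 22 → s = 24.0000
seg 5 [326.6°–360°] cycloidal, h=16: θ=357.7° here. β=31.1, B=33.4. 16·(0.9311 − sin(2π·0.9311)/(2π)) = 15.9659 → s = 39.9659
radial distance = base radius + s = 34 + 39.9659 = 73.9659

73.9659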